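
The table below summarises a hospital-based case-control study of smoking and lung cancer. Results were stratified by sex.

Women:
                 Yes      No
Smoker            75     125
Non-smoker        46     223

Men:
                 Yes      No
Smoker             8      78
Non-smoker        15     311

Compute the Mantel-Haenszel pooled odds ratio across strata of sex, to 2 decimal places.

OR_MH = Σ(aᵢdᵢ/nᵢ) / Σ(bᵢcᵢ/nᵢ), where nᵢ is the stratum total.
Stratum 1 (Women): n = 469; a·d/n = 75·223/469 = 35.6610; b·c/n = 125·46/469 = 12.2601
Stratum 2 (Men): n = 412; a·d/n = 8·311/412 = 6.0388; b·c/n = 78·15/412 = 2.8398
OR_MH = (35.6610 + 6.0388) / (12.2601 + 2.8398) = 41.6998 / 15.0999 = 2.76159

2.76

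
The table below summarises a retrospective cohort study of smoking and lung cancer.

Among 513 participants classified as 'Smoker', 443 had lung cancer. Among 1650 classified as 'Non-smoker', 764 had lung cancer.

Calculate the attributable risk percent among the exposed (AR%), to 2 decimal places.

46.38

From the description: a = 443, b = 70, c = 764, d = 886.
Risk in exposed = 443/513 = 0.86355; risk in unexposed = 764/1650 = 0.46303.
RR = 0.86355/0.46303 = 1.86499
AR% = (RR − 1)/RR × 100 = (1.86499 − 1)/1.86499 × 100 = 46.3805%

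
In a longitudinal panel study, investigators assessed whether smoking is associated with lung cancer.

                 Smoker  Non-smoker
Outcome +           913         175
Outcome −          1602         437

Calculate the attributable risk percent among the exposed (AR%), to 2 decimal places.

21.23

Reading the table with exposure as columns: a = 913 (Smoker, case), b = 1602 (Smoker, non-case), c = 175 (Non-smoker, case), d = 437.
Risk in exposed = 913/2515 = 0.36302; risk in unexposed = 175/612 = 0.28595.
RR = 0.36302/0.28595 = 1.26954
AR% = (RR − 1)/RR × 100 = (1.26954 − 1)/1.26954 × 100 = 21.2313%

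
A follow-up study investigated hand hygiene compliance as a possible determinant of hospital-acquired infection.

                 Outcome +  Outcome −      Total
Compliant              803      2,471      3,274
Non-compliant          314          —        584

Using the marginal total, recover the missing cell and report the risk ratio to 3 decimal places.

The missing cell is in the unexposed row: 584 − 314 = 270.
So a = 803, b = 2471, c = 314, d = 270.
RR = [a/(a+b)] / [c/(c+d)] = (803/3274) / (314/584) = 0.24527/0.53767 = 0.45616

0.456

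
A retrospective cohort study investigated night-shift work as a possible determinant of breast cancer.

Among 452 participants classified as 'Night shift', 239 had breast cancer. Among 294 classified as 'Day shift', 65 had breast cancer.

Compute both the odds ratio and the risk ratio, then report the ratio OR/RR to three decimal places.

1.653

From the description: a = 239, b = 213, c = 65, d = 229.
OR = (239·229)/(213·65) = 54731/13845 = 3.95312
Risk in exposed = 239/452 = 0.52876; risk in unexposed = 65/294 = 0.22109; RR = 2.39163
OR/RR = 3.95312 / 2.39163 = 1.65290
The outcome is not rare, so the OR lies further from 1 than the RR.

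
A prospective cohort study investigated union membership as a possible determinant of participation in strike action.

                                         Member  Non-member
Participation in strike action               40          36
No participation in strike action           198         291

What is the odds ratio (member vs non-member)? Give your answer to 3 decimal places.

1.633

Reading the table with exposure as columns: a = 40 (Member, case), b = 198 (Member, non-case), c = 36 (Non-member, case), d = 291.
OR = (a·d)/(b·c) = (40 × 291) / (198 × 36) = 11640 / 7128 = 1.63300
The odds of participation in strike action are about 1.63 times as high in the member group.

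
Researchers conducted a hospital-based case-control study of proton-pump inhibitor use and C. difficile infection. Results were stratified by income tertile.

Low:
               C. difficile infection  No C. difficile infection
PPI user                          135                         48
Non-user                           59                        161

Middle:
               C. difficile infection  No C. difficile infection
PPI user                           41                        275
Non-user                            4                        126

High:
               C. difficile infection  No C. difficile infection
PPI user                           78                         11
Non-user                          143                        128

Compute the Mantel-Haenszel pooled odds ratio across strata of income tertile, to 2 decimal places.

OR_MH = Σ(aᵢdᵢ/nᵢ) / Σ(bᵢcᵢ/nᵢ), where nᵢ is the stratum total.
Stratum 1 (Low): n = 403; a·d/n = 135·161/403 = 53.9330; b·c/n = 48·59/403 = 7.0273
Stratum 2 (Middle): n = 446; a·d/n = 41·126/446 = 11.5830; b·c/n = 275·4/446 = 2.4664
Stratum 3 (High): n = 360; a·d/n = 78·128/360 = 27.7333; b·c/n = 11·143/360 = 4.3694
OR_MH = (53.9330 + 11.5830 + 27.7333) / (7.0273 + 2.4664 + 4.3694) = 93.2493 / 13.8631 = 6.72644

6.73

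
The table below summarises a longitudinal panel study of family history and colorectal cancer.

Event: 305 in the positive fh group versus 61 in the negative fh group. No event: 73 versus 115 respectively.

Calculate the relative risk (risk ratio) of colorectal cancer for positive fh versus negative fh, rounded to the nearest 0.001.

From the description: a = 305, b = 73, c = 61, d = 115.
Risk in exposed = 305/378 = 0.80688; risk in unexposed = 61/176 = 0.34659.
RR = 0.80688 / 0.34659 = 2.32804
The risk among the exposed is 2.33 times that among the unexposed.

2.328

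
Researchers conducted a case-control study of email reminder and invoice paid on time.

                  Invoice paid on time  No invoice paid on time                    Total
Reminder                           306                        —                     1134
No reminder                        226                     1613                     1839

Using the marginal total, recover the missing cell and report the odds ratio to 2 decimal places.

The missing cell is in the exposed row: 1134 − 306 = 828.
So a = 306, b = 828, c = 226, d = 1613.
OR = (a·d)/(b·c) = (306 × 1613) / (828 × 226) = 493578 / 187128 = 2.63765

2.64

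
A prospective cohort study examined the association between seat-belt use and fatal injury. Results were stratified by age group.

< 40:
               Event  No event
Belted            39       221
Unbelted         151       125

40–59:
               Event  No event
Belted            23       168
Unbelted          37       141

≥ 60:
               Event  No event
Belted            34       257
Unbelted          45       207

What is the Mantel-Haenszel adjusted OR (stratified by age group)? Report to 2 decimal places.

OR_MH = Σ(aᵢdᵢ/nᵢ) / Σ(bᵢcᵢ/nᵢ), where nᵢ is the stratum total.
Stratum 1 (< 40): n = 536; a·d/n = 39·125/536 = 9.0951; b·c/n = 221·151/536 = 62.2593
Stratum 2 (40–59): n = 369; a·d/n = 23·141/369 = 8.7886; b·c/n = 168·37/369 = 16.8455
Stratum 3 (≥ 60): n = 543; a·d/n = 34·207/543 = 12.9613; b·c/n = 257·45/543 = 21.2983
OR_MH = (9.0951 + 8.7886 + 12.9613) / (62.2593 + 16.8455 + 21.2983) = 30.8451 / 100.4032 = 0.30721

0.31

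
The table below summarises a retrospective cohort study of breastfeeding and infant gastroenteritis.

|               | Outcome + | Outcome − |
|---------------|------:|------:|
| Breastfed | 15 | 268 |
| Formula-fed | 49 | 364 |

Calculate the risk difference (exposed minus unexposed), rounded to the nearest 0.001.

-0.066

Cells: a = 15, b = 268, c = 49, d = 364.
Risk in exposed = 15/283 = 0.053004; risk in unexposed = 49/413 = 0.118644.
Risk difference = 0.053004 − 0.118644 = -0.065641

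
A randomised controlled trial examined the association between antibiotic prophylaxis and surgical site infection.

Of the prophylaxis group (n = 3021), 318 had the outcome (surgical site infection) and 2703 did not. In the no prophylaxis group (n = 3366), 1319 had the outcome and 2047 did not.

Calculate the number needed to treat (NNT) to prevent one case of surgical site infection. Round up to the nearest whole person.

4

Risk in treated group = 318/3021 = 0.10526; risk in control = 1319/3366 = 0.39186.
Absolute risk reduction = 0.39186 − 0.10526 = 0.28660
NNT = 1 / ARR = 1 / 0.28660 = 3.489 → round up → 4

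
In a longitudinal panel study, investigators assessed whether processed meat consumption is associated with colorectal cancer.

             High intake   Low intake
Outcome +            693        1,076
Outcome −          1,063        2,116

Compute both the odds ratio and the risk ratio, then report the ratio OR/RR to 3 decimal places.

1.095

Reading the table with exposure as columns: a = 693 (High intake, case), b = 1063 (High intake, non-case), c = 1076 (Low intake, case), d = 2116.
OR = (693·2116)/(1063·1076) = 1466388/1143788 = 1.28205
Risk in exposed = 693/1756 = 0.39465; risk in unexposed = 1076/3192 = 0.33709; RR = 1.17074
OR/RR = 1.28205 / 1.17074 = 1.09508
The outcome is not rare, so the OR lies further from 1 than the RR.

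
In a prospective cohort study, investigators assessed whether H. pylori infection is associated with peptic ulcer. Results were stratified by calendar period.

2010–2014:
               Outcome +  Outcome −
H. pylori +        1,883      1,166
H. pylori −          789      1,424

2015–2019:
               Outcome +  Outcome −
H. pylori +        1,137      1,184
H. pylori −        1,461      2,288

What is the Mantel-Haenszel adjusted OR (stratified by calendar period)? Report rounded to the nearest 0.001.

OR_MH = Σ(aᵢdᵢ/nᵢ) / Σ(bᵢcᵢ/nᵢ), where nᵢ is the stratum total.
Stratum 1 (2010–2014): n = 5262; a·d/n = 1883·1424/5262 = 509.5766; b·c/n = 1166·789/5262 = 174.8335
Stratum 2 (2015–2019): n = 6070; a·d/n = 1137·2288/6070 = 428.5759; b·c/n = 1184·1461/6070 = 284.9792
OR_MH = (509.5766 + 428.5759) / (174.8335 + 284.9792) = 938.1525 / 459.8128 = 2.04029

2.040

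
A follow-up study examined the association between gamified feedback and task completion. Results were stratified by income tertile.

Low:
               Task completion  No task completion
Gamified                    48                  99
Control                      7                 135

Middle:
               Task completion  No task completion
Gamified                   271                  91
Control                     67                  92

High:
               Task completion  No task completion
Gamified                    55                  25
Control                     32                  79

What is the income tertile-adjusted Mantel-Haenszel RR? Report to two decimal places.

2.18

RR_MH = Σ(aᵢ·n₀ᵢ/nᵢ) / Σ(cᵢ·n₁ᵢ/nᵢ), with n₁ᵢ = aᵢ+bᵢ (exposed), n₀ᵢ = cᵢ+dᵢ (unexposed), nᵢ = n₁ᵢ+n₀ᵢ.
Stratum 1 (Low): n₁ = 147, n₀ = 142, n = 289; a·n₀/n = 48·142/289 = 23.5848; c·n₁/n = 7·147/289 = 3.5606
Stratum 2 (Middle): n₁ = 362, n₀ = 159, n = 521; a·n₀/n = 271·159/521 = 82.7044; c·n₁/n = 67·362/521 = 46.5528
Stratum 3 (High): n₁ = 80, n₀ = 111, n = 191; a·n₀/n = 55·111/191 = 31.9634; c·n₁/n = 32·80/191 = 13.4031
RR_MH = (23.5848 + 82.7044 + 31.9634) / (3.5606 + 46.5528 + 13.4031) = 138.2525 / 63.5165 = 2.17664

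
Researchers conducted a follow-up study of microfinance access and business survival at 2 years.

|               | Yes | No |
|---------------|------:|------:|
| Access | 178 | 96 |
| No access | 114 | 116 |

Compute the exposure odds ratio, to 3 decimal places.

1.887

Cells: a = 178, b = 96, c = 114, d = 116.
OR = (a·d)/(b·c) = (178 × 116) / (96 × 114) = 20648 / 10944 = 1.88670
The odds of business survival at 2 years are about 1.89 times as high in the access group.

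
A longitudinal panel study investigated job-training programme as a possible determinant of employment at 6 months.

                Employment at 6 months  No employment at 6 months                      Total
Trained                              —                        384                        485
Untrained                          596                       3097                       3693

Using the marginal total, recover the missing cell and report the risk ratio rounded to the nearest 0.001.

1.290

The missing cell is in the exposed row: 485 − 384 = 101.
So a = 101, b = 384, c = 596, d = 3097.
RR = [a/(a+b)] / [c/(c+d)] = (101/485) / (596/3693) = 0.20825/0.16139 = 1.29037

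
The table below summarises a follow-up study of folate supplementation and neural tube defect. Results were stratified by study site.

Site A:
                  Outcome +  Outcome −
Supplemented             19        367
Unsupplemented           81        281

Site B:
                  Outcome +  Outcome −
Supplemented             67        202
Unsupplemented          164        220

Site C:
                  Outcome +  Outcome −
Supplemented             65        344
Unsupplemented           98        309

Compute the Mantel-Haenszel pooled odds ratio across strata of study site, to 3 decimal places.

OR_MH = Σ(aᵢdᵢ/nᵢ) / Σ(bᵢcᵢ/nᵢ), where nᵢ is the stratum total.
Stratum 1 (Site A): n = 748; a·d/n = 19·281/748 = 7.1377; b·c/n = 367·81/748 = 39.7420
Stratum 2 (Site B): n = 653; a·d/n = 67·220/653 = 22.5727; b·c/n = 202·164/653 = 50.7320
Stratum 3 (Site C): n = 816; a·d/n = 65·309/816 = 24.6140; b·c/n = 344·98/816 = 41.3137
OR_MH = (7.1377 + 22.5727 + 24.6140) / (39.7420 + 50.7320 + 41.3137) = 54.3244 / 131.7877 = 0.41221

0.412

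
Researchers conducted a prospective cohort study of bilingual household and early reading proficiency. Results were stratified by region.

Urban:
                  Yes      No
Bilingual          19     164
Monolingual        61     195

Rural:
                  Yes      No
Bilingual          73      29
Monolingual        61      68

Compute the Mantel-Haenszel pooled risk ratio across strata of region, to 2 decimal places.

0.99

RR_MH = Σ(aᵢ·n₀ᵢ/nᵢ) / Σ(cᵢ·n₁ᵢ/nᵢ), with n₁ᵢ = aᵢ+bᵢ (exposed), n₀ᵢ = cᵢ+dᵢ (unexposed), nᵢ = n₁ᵢ+n₀ᵢ.
Stratum 1 (Urban): n₁ = 183, n₀ = 256, n = 439; a·n₀/n = 19·256/439 = 11.0797; c·n₁/n = 61·183/439 = 25.4282
Stratum 2 (Rural): n₁ = 102, n₀ = 129, n = 231; a·n₀/n = 73·129/231 = 40.7662; c·n₁/n = 61·102/231 = 26.9351
RR_MH = (11.0797 + 40.7662) / (25.4282 + 26.9351) = 51.8460 / 52.3633 = 0.99012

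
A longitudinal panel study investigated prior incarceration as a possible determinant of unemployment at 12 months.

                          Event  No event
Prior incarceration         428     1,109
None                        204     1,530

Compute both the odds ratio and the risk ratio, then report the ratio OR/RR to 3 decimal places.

Cells: a = 428, b = 1109, c = 204, d = 1530.
OR = (428·1530)/(1109·204) = 654840/226236 = 2.89450
Risk in exposed = 428/1537 = 0.27846; risk in unexposed = 204/1734 = 0.11765; RR = 2.36695
OR/RR = 2.89450 / 2.36695 = 1.22288
The outcome is not rare, so the OR lies further from 1 than the RR.

1.223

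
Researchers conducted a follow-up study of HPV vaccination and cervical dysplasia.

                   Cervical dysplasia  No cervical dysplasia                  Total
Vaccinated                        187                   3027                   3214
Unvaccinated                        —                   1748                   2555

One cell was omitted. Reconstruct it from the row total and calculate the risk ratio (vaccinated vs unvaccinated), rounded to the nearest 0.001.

The missing cell is in the unexposed row: 2555 − 1748 = 807.
So a = 187, b = 3027, c = 807, d = 1748.
RR = [a/(a+b)] / [c/(c+d)] = (187/3214) / (807/2555) = 0.05818/0.31585 = 0.18421

0.184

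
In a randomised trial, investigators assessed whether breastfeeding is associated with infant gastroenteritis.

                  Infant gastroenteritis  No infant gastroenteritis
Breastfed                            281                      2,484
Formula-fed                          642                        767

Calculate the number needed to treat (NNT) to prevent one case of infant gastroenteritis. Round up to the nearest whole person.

3

Risk in treated group = 281/2765 = 0.10163; risk in control = 642/1409 = 0.45564.
Absolute risk reduction = 0.45564 − 0.10163 = 0.35401
NNT = 1 / ARR = 1 / 0.35401 = 2.825 → round up → 3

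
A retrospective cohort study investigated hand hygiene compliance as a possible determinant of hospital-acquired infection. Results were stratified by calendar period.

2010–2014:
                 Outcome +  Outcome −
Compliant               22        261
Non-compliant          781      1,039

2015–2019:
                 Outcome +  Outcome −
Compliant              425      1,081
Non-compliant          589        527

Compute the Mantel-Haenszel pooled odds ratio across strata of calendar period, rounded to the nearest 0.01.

0.28

OR_MH = Σ(aᵢdᵢ/nᵢ) / Σ(bᵢcᵢ/nᵢ), where nᵢ is the stratum total.
Stratum 1 (2010–2014): n = 2103; a·d/n = 22·1039/2103 = 10.8692; b·c/n = 261·781/2103 = 96.9287
Stratum 2 (2015–2019): n = 2622; a·d/n = 425·527/2622 = 85.4214; b·c/n = 1081·589/2622 = 242.8333
OR_MH = (10.8692 + 85.4214) / (96.9287 + 242.8333) = 96.2907 / 339.7620 = 0.28341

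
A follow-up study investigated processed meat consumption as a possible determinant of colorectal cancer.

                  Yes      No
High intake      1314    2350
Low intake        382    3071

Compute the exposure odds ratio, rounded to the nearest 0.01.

4.50

Cells: a = 1314, b = 2350, c = 382, d = 3071.
OR = (a·d)/(b·c) = (1314 × 3071) / (2350 × 382) = 4035294 / 897700 = 4.49515
The odds of colorectal cancer are about 4.50 times as high in the high intake group.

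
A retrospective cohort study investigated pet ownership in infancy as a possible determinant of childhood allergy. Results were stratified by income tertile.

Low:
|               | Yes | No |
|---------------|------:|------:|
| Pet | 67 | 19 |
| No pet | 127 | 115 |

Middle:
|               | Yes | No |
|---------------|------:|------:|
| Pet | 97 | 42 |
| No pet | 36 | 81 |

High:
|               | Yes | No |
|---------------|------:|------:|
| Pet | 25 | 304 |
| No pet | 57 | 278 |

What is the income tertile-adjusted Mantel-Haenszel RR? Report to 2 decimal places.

RR_MH = Σ(aᵢ·n₀ᵢ/nᵢ) / Σ(cᵢ·n₁ᵢ/nᵢ), with n₁ᵢ = aᵢ+bᵢ (exposed), n₀ᵢ = cᵢ+dᵢ (unexposed), nᵢ = n₁ᵢ+n₀ᵢ.
Stratum 1 (Low): n₁ = 86, n₀ = 242, n = 328; a·n₀/n = 67·242/328 = 49.4329; c·n₁/n = 127·86/328 = 33.2988
Stratum 2 (Middle): n₁ = 139, n₀ = 117, n = 256; a·n₀/n = 97·117/256 = 44.3320; c·n₁/n = 36·139/256 = 19.5469
Stratum 3 (High): n₁ = 329, n₀ = 335, n = 664; a·n₀/n = 25·335/664 = 12.6130; c·n₁/n = 57·329/664 = 28.2425
RR_MH = (49.4329 + 44.3320 + 12.6130) / (33.2988 + 19.5469 + 28.2425) = 106.3779 / 81.0881 = 1.31188

1.31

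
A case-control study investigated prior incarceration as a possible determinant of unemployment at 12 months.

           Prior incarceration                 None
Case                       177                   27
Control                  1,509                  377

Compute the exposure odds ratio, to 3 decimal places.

1.638

Reading the table with exposure as columns: a = 177 (Prior incarceration, case), b = 1509 (Prior incarceration, non-case), c = 27 (None, case), d = 377.
OR = (a·d)/(b·c) = (177 × 377) / (1509 × 27) = 66729 / 40743 = 1.63780
The odds of unemployment at 12 months are about 1.64 times as high in the prior incarceration group.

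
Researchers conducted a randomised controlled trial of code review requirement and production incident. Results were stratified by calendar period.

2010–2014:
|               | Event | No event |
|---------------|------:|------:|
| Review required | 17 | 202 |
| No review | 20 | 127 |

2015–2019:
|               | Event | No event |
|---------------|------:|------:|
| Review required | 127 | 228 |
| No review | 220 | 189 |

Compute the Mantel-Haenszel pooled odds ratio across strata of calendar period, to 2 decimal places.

0.49

OR_MH = Σ(aᵢdᵢ/nᵢ) / Σ(bᵢcᵢ/nᵢ), where nᵢ is the stratum total.
Stratum 1 (2010–2014): n = 366; a·d/n = 17·127/366 = 5.8989; b·c/n = 202·20/366 = 11.0383
Stratum 2 (2015–2019): n = 764; a·d/n = 127·189/764 = 31.4175; b·c/n = 228·220/764 = 65.6545
OR_MH = (5.8989 + 31.4175) / (11.0383 + 65.6545) = 37.3164 / 76.6927 = 0.48657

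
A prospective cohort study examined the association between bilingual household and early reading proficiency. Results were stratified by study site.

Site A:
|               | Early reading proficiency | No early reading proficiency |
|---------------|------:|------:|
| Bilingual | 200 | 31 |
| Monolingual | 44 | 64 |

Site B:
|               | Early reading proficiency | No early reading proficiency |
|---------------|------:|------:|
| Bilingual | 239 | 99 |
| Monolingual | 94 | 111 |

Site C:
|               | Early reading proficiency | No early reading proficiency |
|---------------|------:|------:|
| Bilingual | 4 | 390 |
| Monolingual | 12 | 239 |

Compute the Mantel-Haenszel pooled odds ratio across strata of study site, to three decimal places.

3.100

OR_MH = Σ(aᵢdᵢ/nᵢ) / Σ(bᵢcᵢ/nᵢ), where nᵢ is the stratum total.
Stratum 1 (Site A): n = 339; a·d/n = 200·64/339 = 37.7581; b·c/n = 31·44/339 = 4.0236
Stratum 2 (Site B): n = 543; a·d/n = 239·111/543 = 48.8564; b·c/n = 99·94/543 = 17.1381
Stratum 3 (Site C): n = 645; a·d/n = 4·239/645 = 1.4822; b·c/n = 390·12/645 = 7.2558
OR_MH = (37.7581 + 48.8564 + 1.4822) / (4.0236 + 17.1381 + 7.2558) = 88.0966 / 28.4175 = 3.10008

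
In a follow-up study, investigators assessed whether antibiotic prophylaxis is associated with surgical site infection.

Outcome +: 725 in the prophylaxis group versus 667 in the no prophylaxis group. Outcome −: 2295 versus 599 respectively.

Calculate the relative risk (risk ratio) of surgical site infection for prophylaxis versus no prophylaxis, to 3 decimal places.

From the description: a = 725, b = 2295, c = 667, d = 599.
Risk in exposed = 725/3020 = 0.24007; risk in unexposed = 667/1266 = 0.52686.
RR = 0.24007 / 0.52686 = 0.45566
The risk is 54% lower among the exposed than among the unexposed.

0.456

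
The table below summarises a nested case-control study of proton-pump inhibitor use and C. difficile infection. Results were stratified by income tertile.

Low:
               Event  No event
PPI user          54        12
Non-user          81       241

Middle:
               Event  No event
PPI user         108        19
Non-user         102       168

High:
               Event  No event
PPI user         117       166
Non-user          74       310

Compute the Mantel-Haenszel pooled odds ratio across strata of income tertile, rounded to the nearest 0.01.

5.18

OR_MH = Σ(aᵢdᵢ/nᵢ) / Σ(bᵢcᵢ/nᵢ), where nᵢ is the stratum total.
Stratum 1 (Low): n = 388; a·d/n = 54·241/388 = 33.5412; b·c/n = 12·81/388 = 2.5052
Stratum 2 (Middle): n = 397; a·d/n = 108·168/397 = 45.7028; b·c/n = 19·102/397 = 4.8816
Stratum 3 (High): n = 667; a·d/n = 117·310/667 = 54.3778; b·c/n = 166·74/667 = 18.4168
OR_MH = (33.5412 + 45.7028 + 54.3778) / (2.5052 + 4.8816 + 18.4168) = 133.6218 / 25.8036 = 5.17843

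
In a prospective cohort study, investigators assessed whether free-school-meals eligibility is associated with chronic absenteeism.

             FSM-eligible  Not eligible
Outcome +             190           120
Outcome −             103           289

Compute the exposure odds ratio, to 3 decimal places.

Reading the table with exposure as columns: a = 190 (FSM-eligible, case), b = 103 (FSM-eligible, non-case), c = 120 (Not eligible, case), d = 289.
OR = (a·d)/(b·c) = (190 × 289) / (103 × 120) = 54910 / 12360 = 4.44256
The odds of chronic absenteeism are about 4.44 times as high in the fsm-eligible group.

4.443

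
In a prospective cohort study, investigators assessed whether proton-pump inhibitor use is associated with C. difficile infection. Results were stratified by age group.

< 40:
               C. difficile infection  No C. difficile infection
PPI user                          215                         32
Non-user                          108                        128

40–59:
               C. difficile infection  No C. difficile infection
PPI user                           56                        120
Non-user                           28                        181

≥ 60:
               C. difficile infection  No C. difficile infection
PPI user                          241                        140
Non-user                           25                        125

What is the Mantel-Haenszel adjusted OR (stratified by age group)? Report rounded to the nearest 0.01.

6.23

OR_MH = Σ(aᵢdᵢ/nᵢ) / Σ(bᵢcᵢ/nᵢ), where nᵢ is the stratum total.
Stratum 1 (< 40): n = 483; a·d/n = 215·128/483 = 56.9772; b·c/n = 32·108/483 = 7.1553
Stratum 2 (40–59): n = 385; a·d/n = 56·181/385 = 26.3273; b·c/n = 120·28/385 = 8.7273
Stratum 3 (≥ 60): n = 531; a·d/n = 241·125/531 = 56.7326; b·c/n = 140·25/531 = 6.5913
OR_MH = (56.9772 + 26.3273 + 56.7326) / (7.1553 + 8.7273 + 6.5913) = 140.0371 / 22.4739 = 6.23110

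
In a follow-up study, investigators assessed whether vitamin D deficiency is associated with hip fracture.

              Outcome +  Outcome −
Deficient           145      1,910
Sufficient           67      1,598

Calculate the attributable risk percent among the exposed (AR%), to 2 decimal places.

Cells: a = 145, b = 1910, c = 67, d = 1598.
Risk in exposed = 145/2055 = 0.07056; risk in unexposed = 67/1665 = 0.04024.
RR = 0.07056/0.04024 = 1.75346
AR% = (RR − 1)/RR × 100 = (1.75346 − 1)/1.75346 × 100 = 42.9699%

42.97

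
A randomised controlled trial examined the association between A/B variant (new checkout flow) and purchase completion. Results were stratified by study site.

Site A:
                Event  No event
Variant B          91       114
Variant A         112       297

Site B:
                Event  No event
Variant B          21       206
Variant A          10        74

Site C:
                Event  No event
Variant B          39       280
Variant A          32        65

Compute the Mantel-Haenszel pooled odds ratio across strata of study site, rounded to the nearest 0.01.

OR_MH = Σ(aᵢdᵢ/nᵢ) / Σ(bᵢcᵢ/nᵢ), where nᵢ is the stratum total.
Stratum 1 (Site A): n = 614; a·d/n = 91·297/614 = 44.0179; b·c/n = 114·112/614 = 20.7948
Stratum 2 (Site B): n = 311; a·d/n = 21·74/311 = 4.9968; b·c/n = 206·10/311 = 6.6238
Stratum 3 (Site C): n = 416; a·d/n = 39·65/416 = 6.0938; b·c/n = 280·32/416 = 21.5385
OR_MH = (44.0179 + 4.9968 + 6.0938) / (20.7948 + 6.6238 + 21.5385) = 55.1084 / 48.9570 = 1.12565

1.13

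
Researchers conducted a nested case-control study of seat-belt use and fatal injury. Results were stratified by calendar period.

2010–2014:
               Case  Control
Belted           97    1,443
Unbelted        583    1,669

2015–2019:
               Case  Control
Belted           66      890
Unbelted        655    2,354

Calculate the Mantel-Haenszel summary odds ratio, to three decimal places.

0.222

OR_MH = Σ(aᵢdᵢ/nᵢ) / Σ(bᵢcᵢ/nᵢ), where nᵢ is the stratum total.
Stratum 1 (2010–2014): n = 3792; a·d/n = 97·1669/3792 = 42.6933; b·c/n = 1443·583/3792 = 221.8536
Stratum 2 (2015–2019): n = 3965; a·d/n = 66·2354/3965 = 39.1839; b·c/n = 890·655/3965 = 147.0240
OR_MH = (42.6933 + 39.1839) / (221.8536 + 147.0240) = 81.8772 / 368.8776 = 0.22196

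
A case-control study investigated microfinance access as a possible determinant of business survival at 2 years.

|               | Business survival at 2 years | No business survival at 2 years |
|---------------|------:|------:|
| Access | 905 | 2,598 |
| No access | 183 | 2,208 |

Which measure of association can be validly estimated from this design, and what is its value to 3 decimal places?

4.203

Cells: a = 905, b = 2598, c = 183, d = 2208.
This is a case-control study: participants were sampled on outcome status, so risks in the source population cannot be estimated directly — relative risk is not valid here. The odds ratio is the appropriate measure.
OR = (a·d)/(b·c) = (905 × 2208) / (2598 × 183) = 1998240 / 475434 = 4.20298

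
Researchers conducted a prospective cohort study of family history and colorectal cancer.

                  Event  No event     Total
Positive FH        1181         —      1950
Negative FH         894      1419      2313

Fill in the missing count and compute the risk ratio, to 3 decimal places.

The missing cell is in the exposed row: 1950 − 1181 = 769.
So a = 1181, b = 769, c = 894, d = 1419.
RR = [a/(a+b)] / [c/(c+d)] = (1181/1950) / (894/2313) = 0.60564/0.38651 = 1.56694

1.567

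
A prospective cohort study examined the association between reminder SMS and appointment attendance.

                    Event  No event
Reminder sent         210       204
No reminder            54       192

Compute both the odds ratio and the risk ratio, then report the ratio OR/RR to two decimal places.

1.58

Cells: a = 210, b = 204, c = 54, d = 192.
OR = (210·192)/(204·54) = 40320/11016 = 3.66013
Risk in exposed = 210/414 = 0.50725; risk in unexposed = 54/246 = 0.21951; RR = 2.31079
OR/RR = 3.66013 / 2.31079 = 1.58393
The outcome is not rare, so the OR lies further from 1 than the RR.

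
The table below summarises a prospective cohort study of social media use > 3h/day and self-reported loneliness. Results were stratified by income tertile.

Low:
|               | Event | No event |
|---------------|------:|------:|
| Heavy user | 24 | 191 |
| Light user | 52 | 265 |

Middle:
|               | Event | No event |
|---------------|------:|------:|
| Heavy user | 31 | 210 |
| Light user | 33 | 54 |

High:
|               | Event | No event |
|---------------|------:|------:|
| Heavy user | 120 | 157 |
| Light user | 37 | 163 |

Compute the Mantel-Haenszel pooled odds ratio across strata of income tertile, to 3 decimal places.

OR_MH = Σ(aᵢdᵢ/nᵢ) / Σ(bᵢcᵢ/nᵢ), where nᵢ is the stratum total.
Stratum 1 (Low): n = 532; a·d/n = 24·265/532 = 11.9549; b·c/n = 191·52/532 = 18.6692
Stratum 2 (Middle): n = 328; a·d/n = 31·54/328 = 5.1037; b·c/n = 210·33/328 = 21.1280
Stratum 3 (High): n = 477; a·d/n = 120·163/477 = 41.0063; b·c/n = 157·37/477 = 12.1782
OR_MH = (11.9549 + 5.1037 + 41.0063) / (18.6692 + 21.1280 + 12.1782) = 58.0648 / 51.9754 = 1.11716

1.117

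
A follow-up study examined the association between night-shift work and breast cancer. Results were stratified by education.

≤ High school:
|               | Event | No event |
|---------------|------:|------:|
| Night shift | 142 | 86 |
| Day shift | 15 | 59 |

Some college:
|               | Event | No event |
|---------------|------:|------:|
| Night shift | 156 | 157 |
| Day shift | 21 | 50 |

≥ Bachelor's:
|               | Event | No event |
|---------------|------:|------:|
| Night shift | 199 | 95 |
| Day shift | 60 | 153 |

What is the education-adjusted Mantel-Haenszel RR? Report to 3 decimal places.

RR_MH = Σ(aᵢ·n₀ᵢ/nᵢ) / Σ(cᵢ·n₁ᵢ/nᵢ), with n₁ᵢ = aᵢ+bᵢ (exposed), n₀ᵢ = cᵢ+dᵢ (unexposed), nᵢ = n₁ᵢ+n₀ᵢ.
Stratum 1 (≤ High school): n₁ = 228, n₀ = 74, n = 302; a·n₀/n = 142·74/302 = 34.7947; c·n₁/n = 15·228/302 = 11.3245
Stratum 2 (Some college): n₁ = 313, n₀ = 71, n = 384; a·n₀/n = 156·71/384 = 28.8438; c·n₁/n = 21·313/384 = 17.1172
Stratum 3 (≥ Bachelor's): n₁ = 294, n₀ = 213, n = 507; a·n₀/n = 199·213/507 = 83.6036; c·n₁/n = 60·294/507 = 34.7929
RR_MH = (34.7947 + 28.8438 + 83.6036) / (11.3245 + 17.1172 + 34.7929) = 147.2420 / 63.2346 = 2.32850

2.329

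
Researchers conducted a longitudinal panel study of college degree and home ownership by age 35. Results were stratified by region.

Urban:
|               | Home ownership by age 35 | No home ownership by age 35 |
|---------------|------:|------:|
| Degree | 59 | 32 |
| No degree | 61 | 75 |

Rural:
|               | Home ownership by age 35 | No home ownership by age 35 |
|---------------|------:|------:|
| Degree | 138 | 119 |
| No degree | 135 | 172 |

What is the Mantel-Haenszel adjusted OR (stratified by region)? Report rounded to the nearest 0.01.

1.66

OR_MH = Σ(aᵢdᵢ/nᵢ) / Σ(bᵢcᵢ/nᵢ), where nᵢ is the stratum total.
Stratum 1 (Urban): n = 227; a·d/n = 59·75/227 = 19.4934; b·c/n = 32·61/227 = 8.5991
Stratum 2 (Rural): n = 564; a·d/n = 138·172/564 = 42.0851; b·c/n = 119·135/564 = 28.4840
OR_MH = (19.4934 + 42.0851) / (8.5991 + 28.4840) = 61.5785 / 37.0832 = 1.66055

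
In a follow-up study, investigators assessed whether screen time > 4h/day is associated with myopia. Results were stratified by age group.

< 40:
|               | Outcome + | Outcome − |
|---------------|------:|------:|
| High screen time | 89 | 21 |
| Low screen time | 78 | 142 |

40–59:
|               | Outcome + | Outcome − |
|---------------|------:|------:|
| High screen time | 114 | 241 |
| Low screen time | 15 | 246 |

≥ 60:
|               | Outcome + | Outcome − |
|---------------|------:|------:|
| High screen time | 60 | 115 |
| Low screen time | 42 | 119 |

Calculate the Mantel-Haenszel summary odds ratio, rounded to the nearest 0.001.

OR_MH = Σ(aᵢdᵢ/nᵢ) / Σ(bᵢcᵢ/nᵢ), where nᵢ is the stratum total.
Stratum 1 (< 40): n = 330; a·d/n = 89·142/330 = 38.2970; b·c/n = 21·78/330 = 4.9636
Stratum 2 (40–59): n = 616; a·d/n = 114·246/616 = 45.5260; b·c/n = 241·15/616 = 5.8685
Stratum 3 (≥ 60): n = 336; a·d/n = 60·119/336 = 21.2500; b·c/n = 115·42/336 = 14.3750
OR_MH = (38.2970 + 45.5260 + 21.2500) / (4.9636 + 5.8685 + 14.3750) = 105.0729 / 25.2071 = 4.16838

4.168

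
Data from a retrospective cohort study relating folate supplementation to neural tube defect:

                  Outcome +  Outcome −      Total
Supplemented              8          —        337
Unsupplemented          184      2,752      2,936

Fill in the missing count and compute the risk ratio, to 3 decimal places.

0.379

The missing cell is in the exposed row: 337 − 8 = 329.
So a = 8, b = 329, c = 184, d = 2752.
RR = [a/(a+b)] / [c/(c+d)] = (8/337) / (184/2936) = 0.02374/0.06267 = 0.37879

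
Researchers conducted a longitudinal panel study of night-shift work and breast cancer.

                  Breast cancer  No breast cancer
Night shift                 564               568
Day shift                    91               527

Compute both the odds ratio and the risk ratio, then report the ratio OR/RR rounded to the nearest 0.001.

Cells: a = 564, b = 568, c = 91, d = 527.
OR = (564·527)/(568·91) = 297228/51688 = 5.75043
Risk in exposed = 564/1132 = 0.49823; risk in unexposed = 91/618 = 0.14725; RR = 3.38361
OR/RR = 5.75043 / 3.38361 = 1.69950
The outcome is not rare, so the OR lies further from 1 than the RR.

1.699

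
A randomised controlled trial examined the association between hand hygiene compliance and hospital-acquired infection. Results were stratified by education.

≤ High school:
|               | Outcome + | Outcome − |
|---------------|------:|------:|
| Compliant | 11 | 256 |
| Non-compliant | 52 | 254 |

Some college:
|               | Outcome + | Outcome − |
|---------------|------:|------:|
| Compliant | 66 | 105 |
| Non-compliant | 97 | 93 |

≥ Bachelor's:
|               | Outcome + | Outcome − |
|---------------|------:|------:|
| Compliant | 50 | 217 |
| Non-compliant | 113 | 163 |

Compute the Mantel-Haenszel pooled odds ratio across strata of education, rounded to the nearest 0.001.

OR_MH = Σ(aᵢdᵢ/nᵢ) / Σ(bᵢcᵢ/nᵢ), where nᵢ is the stratum total.
Stratum 1 (≤ High school): n = 573; a·d/n = 11·254/573 = 4.8761; b·c/n = 256·52/573 = 23.2321
Stratum 2 (Some college): n = 361; a·d/n = 66·93/361 = 17.0028; b·c/n = 105·97/361 = 28.2133
Stratum 3 (≥ Bachelor's): n = 543; a·d/n = 50·163/543 = 15.0092; b·c/n = 217·113/543 = 45.1584
OR_MH = (4.8761 + 17.0028 + 15.0092) / (23.2321 + 28.2133 + 45.1584) = 36.8881 / 96.6038 = 0.38185

0.382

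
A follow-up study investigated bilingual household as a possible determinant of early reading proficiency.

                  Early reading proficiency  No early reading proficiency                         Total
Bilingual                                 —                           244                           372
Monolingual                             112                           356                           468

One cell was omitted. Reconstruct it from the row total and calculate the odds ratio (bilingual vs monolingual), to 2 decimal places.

The missing cell is in the exposed row: 372 − 244 = 128.
So a = 128, b = 244, c = 112, d = 356.
OR = (a·d)/(b·c) = (128 × 356) / (244 × 112) = 45568 / 27328 = 1.66745

1.67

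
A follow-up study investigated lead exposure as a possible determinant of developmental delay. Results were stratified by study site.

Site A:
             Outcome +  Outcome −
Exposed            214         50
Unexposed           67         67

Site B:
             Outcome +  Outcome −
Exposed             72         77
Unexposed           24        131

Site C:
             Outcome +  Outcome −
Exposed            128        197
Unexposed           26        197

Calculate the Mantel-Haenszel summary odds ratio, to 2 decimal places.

OR_MH = Σ(aᵢdᵢ/nᵢ) / Σ(bᵢcᵢ/nᵢ), where nᵢ is the stratum total.
Stratum 1 (Site A): n = 398; a·d/n = 214·67/398 = 36.0251; b·c/n = 50·67/398 = 8.4171
Stratum 2 (Site B): n = 304; a·d/n = 72·131/304 = 31.0263; b·c/n = 77·24/304 = 6.0789
Stratum 3 (Site C): n = 548; a·d/n = 128·197/548 = 46.0146; b·c/n = 197·26/548 = 9.3467
OR_MH = (36.0251 + 31.0263 + 46.0146) / (8.4171 + 6.0789 + 9.3467) = 113.0660 / 23.8427 = 4.74216

4.74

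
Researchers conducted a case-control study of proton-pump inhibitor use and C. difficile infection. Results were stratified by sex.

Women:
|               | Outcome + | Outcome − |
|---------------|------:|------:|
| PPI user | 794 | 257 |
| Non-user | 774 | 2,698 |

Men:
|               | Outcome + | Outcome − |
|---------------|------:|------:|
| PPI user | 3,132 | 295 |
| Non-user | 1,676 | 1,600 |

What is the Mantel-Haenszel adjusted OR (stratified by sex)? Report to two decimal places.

10.37

OR_MH = Σ(aᵢdᵢ/nᵢ) / Σ(bᵢcᵢ/nᵢ), where nᵢ is the stratum total.
Stratum 1 (Women): n = 4523; a·d/n = 794·2698/4523 = 473.6264; b·c/n = 257·774/4523 = 43.9792
Stratum 2 (Men): n = 6703; a·d/n = 3132·1600/6703 = 747.6055; b·c/n = 295·1676/6703 = 73.7610
OR_MH = (473.6264 + 747.6055) / (43.9792 + 73.7610) = 1221.2319 / 117.7402 = 10.37226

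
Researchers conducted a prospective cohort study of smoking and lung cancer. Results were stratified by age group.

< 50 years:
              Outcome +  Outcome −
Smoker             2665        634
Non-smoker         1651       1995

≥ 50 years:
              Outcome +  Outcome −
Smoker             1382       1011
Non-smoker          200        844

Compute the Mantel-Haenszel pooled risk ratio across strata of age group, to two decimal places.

1.97

RR_MH = Σ(aᵢ·n₀ᵢ/nᵢ) / Σ(cᵢ·n₁ᵢ/nᵢ), with n₁ᵢ = aᵢ+bᵢ (exposed), n₀ᵢ = cᵢ+dᵢ (unexposed), nᵢ = n₁ᵢ+n₀ᵢ.
Stratum 1 (< 50 years): n₁ = 3299, n₀ = 3646, n = 6945; a·n₀/n = 2665·3646/6945 = 1399.0770; c·n₁/n = 1651·3299/6945 = 784.2547
Stratum 2 (≥ 50 years): n₁ = 2393, n₀ = 1044, n = 3437; a·n₀/n = 1382·1044/3437 = 419.7870; c·n₁/n = 200·2393/3437 = 139.2493
RR_MH = (1399.0770 + 419.7870) / (784.2547 + 139.2493) = 1818.8641 / 923.5041 = 1.96952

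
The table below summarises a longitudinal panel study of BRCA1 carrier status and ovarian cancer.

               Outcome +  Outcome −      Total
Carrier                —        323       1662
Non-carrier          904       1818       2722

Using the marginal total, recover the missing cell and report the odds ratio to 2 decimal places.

The missing cell is in the exposed row: 1662 − 323 = 1339.
So a = 1339, b = 323, c = 904, d = 1818.
OR = (a·d)/(b·c) = (1339 × 1818) / (323 × 904) = 2434302 / 291992 = 8.33688

8.34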